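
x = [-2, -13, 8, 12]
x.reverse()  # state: [12, 8, -13, -2]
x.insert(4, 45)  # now [12, 8, -13, -2, 45]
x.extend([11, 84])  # [12, 8, -13, -2, 45, 11, 84]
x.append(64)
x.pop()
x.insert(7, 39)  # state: [12, 8, -13, -2, 45, 11, 84, 39]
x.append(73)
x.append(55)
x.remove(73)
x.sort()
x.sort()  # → [-13, -2, 8, 11, 12, 39, 45, 55, 84]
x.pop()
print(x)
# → [-13, -2, 8, 11, 12, 39, 45, 55]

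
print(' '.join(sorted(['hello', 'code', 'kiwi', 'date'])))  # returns code date hello kiwi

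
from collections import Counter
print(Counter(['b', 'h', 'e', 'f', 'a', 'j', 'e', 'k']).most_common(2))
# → [('e', 2), ('b', 1)]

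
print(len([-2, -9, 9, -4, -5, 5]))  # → 6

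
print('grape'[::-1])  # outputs eparg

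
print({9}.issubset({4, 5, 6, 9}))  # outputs True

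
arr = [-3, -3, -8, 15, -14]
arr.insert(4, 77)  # [-3, -3, -8, 15, 77, -14]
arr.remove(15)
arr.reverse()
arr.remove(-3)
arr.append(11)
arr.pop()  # 11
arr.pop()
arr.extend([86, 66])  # [-14, 77, -8, 86, 66]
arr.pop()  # 66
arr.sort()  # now [-14, -8, 77, 86]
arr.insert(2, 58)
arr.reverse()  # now [86, 77, 58, -8, -14]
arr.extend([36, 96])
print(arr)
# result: [86, 77, 58, -8, -14, 36, 96]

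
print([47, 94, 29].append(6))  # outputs None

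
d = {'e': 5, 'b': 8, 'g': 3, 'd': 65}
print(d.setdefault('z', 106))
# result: 106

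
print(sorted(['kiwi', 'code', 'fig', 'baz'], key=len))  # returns ['fig', 'baz', 'kiwi', 'code']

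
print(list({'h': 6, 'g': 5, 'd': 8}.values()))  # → [6, 5, 8]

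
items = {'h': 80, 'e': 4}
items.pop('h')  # 80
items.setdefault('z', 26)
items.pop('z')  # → 26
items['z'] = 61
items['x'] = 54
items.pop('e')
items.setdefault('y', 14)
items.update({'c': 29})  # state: {'z': 61, 'x': 54, 'y': 14, 'c': 29}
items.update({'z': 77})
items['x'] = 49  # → {'z': 77, 'x': 49, 'y': 14, 'c': 29}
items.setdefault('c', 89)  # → 29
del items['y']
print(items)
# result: {'z': 77, 'x': 49, 'c': 29}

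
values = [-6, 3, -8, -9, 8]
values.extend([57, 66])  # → [-6, 3, -8, -9, 8, 57, 66]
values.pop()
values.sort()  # [-9, -8, -6, 3, 8, 57]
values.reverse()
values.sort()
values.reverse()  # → [57, 8, 3, -6, -8, -9]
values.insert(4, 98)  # [57, 8, 3, -6, 98, -8, -9]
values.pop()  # -9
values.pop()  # -8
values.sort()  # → [-6, 3, 8, 57, 98]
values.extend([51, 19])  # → [-6, 3, 8, 57, 98, 51, 19]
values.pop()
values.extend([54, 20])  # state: [-6, 3, 8, 57, 98, 51, 54, 20]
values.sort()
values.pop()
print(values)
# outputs [-6, 3, 8, 20, 51, 54, 57]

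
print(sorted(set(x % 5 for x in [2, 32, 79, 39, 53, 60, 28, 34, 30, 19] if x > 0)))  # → [0, 2, 3, 4]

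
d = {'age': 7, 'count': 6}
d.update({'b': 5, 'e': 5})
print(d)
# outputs {'age': 7, 'count': 6, 'b': 5, 'e': 5}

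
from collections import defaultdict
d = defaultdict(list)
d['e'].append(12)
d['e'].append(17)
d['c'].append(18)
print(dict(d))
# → {'e': [12, 17], 'c': [18]}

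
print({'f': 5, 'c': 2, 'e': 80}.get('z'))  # None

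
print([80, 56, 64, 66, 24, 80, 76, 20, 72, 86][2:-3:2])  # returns [64, 24, 76]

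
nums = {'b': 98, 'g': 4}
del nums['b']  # {'g': 4}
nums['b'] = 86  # {'g': 4, 'b': 86}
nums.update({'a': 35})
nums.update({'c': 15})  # {'g': 4, 'b': 86, 'a': 35, 'c': 15}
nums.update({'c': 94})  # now {'g': 4, 'b': 86, 'a': 35, 'c': 94}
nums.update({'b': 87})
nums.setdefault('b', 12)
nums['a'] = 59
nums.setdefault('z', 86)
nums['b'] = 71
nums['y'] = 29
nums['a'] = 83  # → {'g': 4, 'b': 71, 'a': 83, 'c': 94, 'z': 86, 'y': 29}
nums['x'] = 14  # {'g': 4, 'b': 71, 'a': 83, 'c': 94, 'z': 86, 'y': 29, 'x': 14}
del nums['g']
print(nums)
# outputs {'b': 71, 'a': 83, 'c': 94, 'z': 86, 'y': 29, 'x': 14}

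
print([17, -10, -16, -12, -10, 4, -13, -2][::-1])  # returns [-2, -13, 4, -10, -12, -16, -10, 17]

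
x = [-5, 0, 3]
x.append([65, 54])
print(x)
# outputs [-5, 0, 3, [65, 54]]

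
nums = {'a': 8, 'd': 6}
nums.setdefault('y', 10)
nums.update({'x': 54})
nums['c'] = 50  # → {'a': 8, 'd': 6, 'y': 10, 'x': 54, 'c': 50}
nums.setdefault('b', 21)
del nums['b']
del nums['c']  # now {'a': 8, 'd': 6, 'y': 10, 'x': 54}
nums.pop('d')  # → 6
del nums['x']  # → {'a': 8, 'y': 10}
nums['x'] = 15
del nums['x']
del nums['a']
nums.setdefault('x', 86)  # 86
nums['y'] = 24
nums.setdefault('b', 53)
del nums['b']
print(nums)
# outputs {'y': 24, 'x': 86}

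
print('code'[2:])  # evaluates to de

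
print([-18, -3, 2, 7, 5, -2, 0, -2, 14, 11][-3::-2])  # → [-2, -2, 7, -3]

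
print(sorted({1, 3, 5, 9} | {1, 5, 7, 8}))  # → [1, 3, 5, 7, 8, 9]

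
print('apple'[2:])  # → ple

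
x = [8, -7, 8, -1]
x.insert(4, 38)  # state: [8, -7, 8, -1, 38]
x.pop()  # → 38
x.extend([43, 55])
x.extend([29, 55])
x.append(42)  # [8, -7, 8, -1, 43, 55, 29, 55, 42]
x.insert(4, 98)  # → [8, -7, 8, -1, 98, 43, 55, 29, 55, 42]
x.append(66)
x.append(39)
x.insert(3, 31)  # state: [8, -7, 8, 31, -1, 98, 43, 55, 29, 55, 42, 66, 39]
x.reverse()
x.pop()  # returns 8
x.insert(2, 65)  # [39, 66, 65, 42, 55, 29, 55, 43, 98, -1, 31, 8, -7]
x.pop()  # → -7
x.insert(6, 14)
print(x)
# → [39, 66, 65, 42, 55, 29, 14, 55, 43, 98, -1, 31, 8]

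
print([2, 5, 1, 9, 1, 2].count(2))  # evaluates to 2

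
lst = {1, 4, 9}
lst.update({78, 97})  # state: {1, 4, 9, 78, 97}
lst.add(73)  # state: {1, 4, 9, 73, 78, 97}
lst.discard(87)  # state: {1, 4, 9, 73, 78, 97}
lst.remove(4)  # {1, 9, 73, 78, 97}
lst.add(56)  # {1, 9, 56, 73, 78, 97}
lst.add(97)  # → {1, 9, 56, 73, 78, 97}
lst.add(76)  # {1, 9, 56, 73, 76, 78, 97}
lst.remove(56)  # {1, 9, 73, 76, 78, 97}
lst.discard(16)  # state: {1, 9, 73, 76, 78, 97}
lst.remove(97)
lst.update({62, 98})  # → {1, 9, 62, 73, 76, 78, 98}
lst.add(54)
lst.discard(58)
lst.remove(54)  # {1, 9, 62, 73, 76, 78, 98}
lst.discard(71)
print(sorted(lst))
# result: [1, 9, 62, 73, 76, 78, 98]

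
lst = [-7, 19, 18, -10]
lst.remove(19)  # [-7, 18, -10]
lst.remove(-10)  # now [-7, 18]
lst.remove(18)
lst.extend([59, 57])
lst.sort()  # [-7, 57, 59]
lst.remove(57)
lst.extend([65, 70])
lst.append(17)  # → [-7, 59, 65, 70, 17]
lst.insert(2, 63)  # [-7, 59, 63, 65, 70, 17]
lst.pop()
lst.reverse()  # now [70, 65, 63, 59, -7]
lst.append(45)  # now [70, 65, 63, 59, -7, 45]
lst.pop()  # 45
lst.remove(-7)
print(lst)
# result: [70, 65, 63, 59]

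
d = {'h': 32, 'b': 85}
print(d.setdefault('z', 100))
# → 100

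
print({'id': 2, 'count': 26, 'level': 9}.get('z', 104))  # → 104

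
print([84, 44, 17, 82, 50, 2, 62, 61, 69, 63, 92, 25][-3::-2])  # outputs [63, 61, 2, 82, 44]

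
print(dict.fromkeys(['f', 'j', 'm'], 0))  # {'f': 0, 'j': 0, 'm': 0}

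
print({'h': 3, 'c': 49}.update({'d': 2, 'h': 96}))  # None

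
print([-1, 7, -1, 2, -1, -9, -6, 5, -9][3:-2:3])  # [2, -6]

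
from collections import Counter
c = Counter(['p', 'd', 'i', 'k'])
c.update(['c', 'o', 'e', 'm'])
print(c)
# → Counter({'p': 1, 'd': 1, 'i': 1, 'k': 1, 'c': 1, 'o': 1, 'e': 1, 'm': 1})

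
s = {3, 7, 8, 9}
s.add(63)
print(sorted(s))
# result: [3, 7, 8, 9, 63]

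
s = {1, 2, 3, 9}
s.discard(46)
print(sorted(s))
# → [1, 2, 3, 9]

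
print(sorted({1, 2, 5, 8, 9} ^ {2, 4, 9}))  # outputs [1, 4, 5, 8]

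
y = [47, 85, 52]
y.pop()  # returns 52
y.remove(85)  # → [47]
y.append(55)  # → [47, 55]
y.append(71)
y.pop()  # 71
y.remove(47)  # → [55]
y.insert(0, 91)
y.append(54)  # [91, 55, 54]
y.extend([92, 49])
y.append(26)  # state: [91, 55, 54, 92, 49, 26]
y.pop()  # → 26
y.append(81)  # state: [91, 55, 54, 92, 49, 81]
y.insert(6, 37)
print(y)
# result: [91, 55, 54, 92, 49, 81, 37]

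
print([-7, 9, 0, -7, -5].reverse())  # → None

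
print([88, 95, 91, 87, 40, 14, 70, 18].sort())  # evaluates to None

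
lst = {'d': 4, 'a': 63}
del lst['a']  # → {'d': 4}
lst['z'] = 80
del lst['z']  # {'d': 4}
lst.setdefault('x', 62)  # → 62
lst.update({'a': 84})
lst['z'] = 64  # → {'d': 4, 'x': 62, 'a': 84, 'z': 64}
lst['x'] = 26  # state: {'d': 4, 'x': 26, 'a': 84, 'z': 64}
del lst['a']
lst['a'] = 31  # {'d': 4, 'x': 26, 'z': 64, 'a': 31}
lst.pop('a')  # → 31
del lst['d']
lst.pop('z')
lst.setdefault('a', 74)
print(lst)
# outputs {'x': 26, 'a': 74}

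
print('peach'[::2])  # pah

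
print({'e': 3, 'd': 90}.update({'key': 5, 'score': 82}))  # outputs None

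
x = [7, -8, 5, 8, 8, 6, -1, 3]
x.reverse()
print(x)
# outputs [3, -1, 6, 8, 8, 5, -8, 7]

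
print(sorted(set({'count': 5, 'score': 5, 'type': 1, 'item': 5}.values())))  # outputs [1, 5]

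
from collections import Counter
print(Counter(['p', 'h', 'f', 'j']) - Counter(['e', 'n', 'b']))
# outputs Counter({'p': 1, 'h': 1, 'f': 1, 'j': 1})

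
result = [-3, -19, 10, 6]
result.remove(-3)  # [-19, 10, 6]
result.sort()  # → [-19, 6, 10]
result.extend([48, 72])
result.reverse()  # [72, 48, 10, 6, -19]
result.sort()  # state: [-19, 6, 10, 48, 72]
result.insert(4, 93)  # [-19, 6, 10, 48, 93, 72]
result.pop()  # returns 72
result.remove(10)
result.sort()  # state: [-19, 6, 48, 93]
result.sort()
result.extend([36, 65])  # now [-19, 6, 48, 93, 36, 65]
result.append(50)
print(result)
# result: [-19, 6, 48, 93, 36, 65, 50]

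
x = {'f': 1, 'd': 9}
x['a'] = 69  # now {'f': 1, 'd': 9, 'a': 69}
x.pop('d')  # 9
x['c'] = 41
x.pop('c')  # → 41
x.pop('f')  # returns 1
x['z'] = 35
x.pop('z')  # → 35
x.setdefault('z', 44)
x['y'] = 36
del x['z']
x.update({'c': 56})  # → {'a': 69, 'y': 36, 'c': 56}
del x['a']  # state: {'y': 36, 'c': 56}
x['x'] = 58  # {'y': 36, 'c': 56, 'x': 58}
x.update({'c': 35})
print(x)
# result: {'y': 36, 'c': 35, 'x': 58}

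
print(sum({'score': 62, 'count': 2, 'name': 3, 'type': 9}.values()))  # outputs 76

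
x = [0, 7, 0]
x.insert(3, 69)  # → [0, 7, 0, 69]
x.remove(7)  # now [0, 0, 69]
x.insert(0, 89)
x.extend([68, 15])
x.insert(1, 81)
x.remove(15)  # [89, 81, 0, 0, 69, 68]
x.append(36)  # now [89, 81, 0, 0, 69, 68, 36]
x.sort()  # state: [0, 0, 36, 68, 69, 81, 89]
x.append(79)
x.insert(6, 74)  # [0, 0, 36, 68, 69, 81, 74, 89, 79]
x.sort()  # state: [0, 0, 36, 68, 69, 74, 79, 81, 89]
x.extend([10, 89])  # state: [0, 0, 36, 68, 69, 74, 79, 81, 89, 10, 89]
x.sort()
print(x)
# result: [0, 0, 10, 36, 68, 69, 74, 79, 81, 89, 89]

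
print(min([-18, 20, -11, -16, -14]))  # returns -18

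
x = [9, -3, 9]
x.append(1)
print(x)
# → [9, -3, 9, 1]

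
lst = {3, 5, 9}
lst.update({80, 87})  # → {3, 5, 9, 80, 87}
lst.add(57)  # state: {3, 5, 9, 57, 80, 87}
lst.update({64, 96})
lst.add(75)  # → {3, 5, 9, 57, 64, 75, 80, 87, 96}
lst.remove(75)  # {3, 5, 9, 57, 64, 80, 87, 96}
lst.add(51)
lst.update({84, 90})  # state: {3, 5, 9, 51, 57, 64, 80, 84, 87, 90, 96}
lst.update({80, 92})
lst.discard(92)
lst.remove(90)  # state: {3, 5, 9, 51, 57, 64, 80, 84, 87, 96}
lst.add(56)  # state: {3, 5, 9, 51, 56, 57, 64, 80, 84, 87, 96}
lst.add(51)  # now {3, 5, 9, 51, 56, 57, 64, 80, 84, 87, 96}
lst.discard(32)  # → {3, 5, 9, 51, 56, 57, 64, 80, 84, 87, 96}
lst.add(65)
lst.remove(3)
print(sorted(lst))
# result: [5, 9, 51, 56, 57, 64, 65, 80, 84, 87, 96]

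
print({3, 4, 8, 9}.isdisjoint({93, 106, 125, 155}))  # True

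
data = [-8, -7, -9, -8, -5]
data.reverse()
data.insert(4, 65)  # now [-5, -8, -9, -7, 65, -8]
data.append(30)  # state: [-5, -8, -9, -7, 65, -8, 30]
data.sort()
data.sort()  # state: [-9, -8, -8, -7, -5, 30, 65]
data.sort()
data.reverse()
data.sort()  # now [-9, -8, -8, -7, -5, 30, 65]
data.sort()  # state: [-9, -8, -8, -7, -5, 30, 65]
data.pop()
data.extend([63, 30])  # [-9, -8, -8, -7, -5, 30, 63, 30]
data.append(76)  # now [-9, -8, -8, -7, -5, 30, 63, 30, 76]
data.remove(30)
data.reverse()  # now [76, 30, 63, -5, -7, -8, -8, -9]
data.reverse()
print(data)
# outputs [-9, -8, -8, -7, -5, 63, 30, 76]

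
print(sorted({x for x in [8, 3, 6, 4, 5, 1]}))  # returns [1, 3, 4, 5, 6, 8]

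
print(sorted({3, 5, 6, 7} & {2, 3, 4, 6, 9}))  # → [3, 6]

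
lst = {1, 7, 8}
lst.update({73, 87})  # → {1, 7, 8, 73, 87}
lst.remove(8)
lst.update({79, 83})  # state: {1, 7, 73, 79, 83, 87}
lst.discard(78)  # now {1, 7, 73, 79, 83, 87}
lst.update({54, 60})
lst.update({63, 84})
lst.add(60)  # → {1, 7, 54, 60, 63, 73, 79, 83, 84, 87}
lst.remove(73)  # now {1, 7, 54, 60, 63, 79, 83, 84, 87}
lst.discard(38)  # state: {1, 7, 54, 60, 63, 79, 83, 84, 87}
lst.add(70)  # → {1, 7, 54, 60, 63, 70, 79, 83, 84, 87}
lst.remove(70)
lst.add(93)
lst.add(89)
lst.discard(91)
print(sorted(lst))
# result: [1, 7, 54, 60, 63, 79, 83, 84, 87, 89, 93]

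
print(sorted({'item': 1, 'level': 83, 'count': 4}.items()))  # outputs [('count', 4), ('item', 1), ('level', 83)]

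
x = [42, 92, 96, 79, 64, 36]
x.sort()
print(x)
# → [36, 42, 64, 79, 92, 96]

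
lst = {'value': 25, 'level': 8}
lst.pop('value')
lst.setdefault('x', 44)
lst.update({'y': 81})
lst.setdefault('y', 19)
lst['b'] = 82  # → {'level': 8, 'x': 44, 'y': 81, 'b': 82}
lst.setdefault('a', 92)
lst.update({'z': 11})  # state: {'level': 8, 'x': 44, 'y': 81, 'b': 82, 'a': 92, 'z': 11}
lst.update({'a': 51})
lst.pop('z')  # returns 11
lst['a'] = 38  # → {'level': 8, 'x': 44, 'y': 81, 'b': 82, 'a': 38}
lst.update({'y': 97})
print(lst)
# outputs {'level': 8, 'x': 44, 'y': 97, 'b': 82, 'a': 38}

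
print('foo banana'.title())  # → Foo Banana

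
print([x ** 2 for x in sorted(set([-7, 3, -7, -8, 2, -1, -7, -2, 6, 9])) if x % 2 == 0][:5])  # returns [64, 4, 4, 36]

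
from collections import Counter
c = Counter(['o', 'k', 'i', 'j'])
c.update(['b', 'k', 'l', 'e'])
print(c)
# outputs Counter({'k': 2, 'o': 1, 'i': 1, 'j': 1, 'b': 1, 'l': 1, 'e': 1})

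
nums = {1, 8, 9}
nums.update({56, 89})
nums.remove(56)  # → {1, 8, 9, 89}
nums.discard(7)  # {1, 8, 9, 89}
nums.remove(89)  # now {1, 8, 9}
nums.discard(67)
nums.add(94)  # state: {1, 8, 9, 94}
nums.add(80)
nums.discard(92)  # {1, 8, 9, 80, 94}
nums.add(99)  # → {1, 8, 9, 80, 94, 99}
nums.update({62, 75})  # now {1, 8, 9, 62, 75, 80, 94, 99}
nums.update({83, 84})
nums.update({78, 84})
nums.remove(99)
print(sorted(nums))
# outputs [1, 8, 9, 62, 75, 78, 80, 83, 84, 94]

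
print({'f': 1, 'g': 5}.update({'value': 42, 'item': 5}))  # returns None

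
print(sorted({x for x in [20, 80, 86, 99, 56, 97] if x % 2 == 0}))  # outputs [20, 56, 80, 86]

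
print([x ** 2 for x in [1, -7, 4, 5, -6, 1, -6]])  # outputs [1, 49, 16, 25, 36, 1, 36]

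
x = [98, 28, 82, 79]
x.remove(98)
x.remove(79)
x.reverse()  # [82, 28]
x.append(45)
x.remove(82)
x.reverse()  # [45, 28]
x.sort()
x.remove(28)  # [45]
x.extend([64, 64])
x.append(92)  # [45, 64, 64, 92]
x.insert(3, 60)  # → [45, 64, 64, 60, 92]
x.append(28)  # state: [45, 64, 64, 60, 92, 28]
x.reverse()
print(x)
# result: [28, 92, 60, 64, 64, 45]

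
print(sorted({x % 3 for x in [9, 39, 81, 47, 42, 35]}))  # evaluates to [0, 2]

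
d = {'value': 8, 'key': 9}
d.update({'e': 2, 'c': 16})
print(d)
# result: {'value': 8, 'key': 9, 'e': 2, 'c': 16}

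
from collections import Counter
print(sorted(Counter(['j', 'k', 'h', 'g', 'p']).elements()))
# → ['g', 'h', 'j', 'k', 'p']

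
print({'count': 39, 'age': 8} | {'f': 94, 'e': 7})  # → {'count': 39, 'age': 8, 'f': 94, 'e': 7}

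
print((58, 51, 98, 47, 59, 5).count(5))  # 1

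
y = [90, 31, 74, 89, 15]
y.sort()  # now [15, 31, 74, 89, 90]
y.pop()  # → 90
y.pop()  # 89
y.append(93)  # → [15, 31, 74, 93]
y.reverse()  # [93, 74, 31, 15]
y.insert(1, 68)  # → [93, 68, 74, 31, 15]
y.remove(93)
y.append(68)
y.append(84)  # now [68, 74, 31, 15, 68, 84]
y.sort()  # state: [15, 31, 68, 68, 74, 84]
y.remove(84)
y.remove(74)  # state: [15, 31, 68, 68]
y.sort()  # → [15, 31, 68, 68]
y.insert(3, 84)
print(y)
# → [15, 31, 68, 84, 68]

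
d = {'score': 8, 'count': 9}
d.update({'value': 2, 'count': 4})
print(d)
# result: {'score': 8, 'count': 4, 'value': 2}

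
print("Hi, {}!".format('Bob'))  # Hi, Bob!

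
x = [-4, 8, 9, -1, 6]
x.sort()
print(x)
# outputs [-4, -1, 6, 8, 9]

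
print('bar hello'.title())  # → Bar Hello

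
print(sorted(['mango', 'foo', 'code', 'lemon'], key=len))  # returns ['foo', 'code', 'mango', 'lemon']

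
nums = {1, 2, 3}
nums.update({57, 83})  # {1, 2, 3, 57, 83}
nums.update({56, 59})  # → {1, 2, 3, 56, 57, 59, 83}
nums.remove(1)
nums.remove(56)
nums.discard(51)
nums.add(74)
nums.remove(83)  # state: {2, 3, 57, 59, 74}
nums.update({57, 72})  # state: {2, 3, 57, 59, 72, 74}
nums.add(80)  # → {2, 3, 57, 59, 72, 74, 80}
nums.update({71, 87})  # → {2, 3, 57, 59, 71, 72, 74, 80, 87}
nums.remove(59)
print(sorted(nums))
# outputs [2, 3, 57, 71, 72, 74, 80, 87]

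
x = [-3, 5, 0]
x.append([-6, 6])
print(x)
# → [-3, 5, 0, [-6, 6]]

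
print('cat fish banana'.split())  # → ['cat', 'fish', 'banana']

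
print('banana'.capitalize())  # Banana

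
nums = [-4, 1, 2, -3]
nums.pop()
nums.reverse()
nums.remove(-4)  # [2, 1]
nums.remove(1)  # [2]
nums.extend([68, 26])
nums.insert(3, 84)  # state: [2, 68, 26, 84]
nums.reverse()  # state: [84, 26, 68, 2]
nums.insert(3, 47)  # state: [84, 26, 68, 47, 2]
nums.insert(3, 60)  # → [84, 26, 68, 60, 47, 2]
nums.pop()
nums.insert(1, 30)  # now [84, 30, 26, 68, 60, 47]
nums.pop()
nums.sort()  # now [26, 30, 60, 68, 84]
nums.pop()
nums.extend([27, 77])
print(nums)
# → [26, 30, 60, 68, 27, 77]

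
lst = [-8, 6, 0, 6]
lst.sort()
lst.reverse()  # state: [6, 6, 0, -8]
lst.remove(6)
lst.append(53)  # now [6, 0, -8, 53]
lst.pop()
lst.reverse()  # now [-8, 0, 6]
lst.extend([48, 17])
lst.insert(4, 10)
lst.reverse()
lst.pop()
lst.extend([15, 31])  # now [17, 10, 48, 6, 0, 15, 31]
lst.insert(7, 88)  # [17, 10, 48, 6, 0, 15, 31, 88]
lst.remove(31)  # [17, 10, 48, 6, 0, 15, 88]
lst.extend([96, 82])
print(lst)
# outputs [17, 10, 48, 6, 0, 15, 88, 96, 82]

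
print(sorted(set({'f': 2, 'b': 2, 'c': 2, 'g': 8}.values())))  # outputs [2, 8]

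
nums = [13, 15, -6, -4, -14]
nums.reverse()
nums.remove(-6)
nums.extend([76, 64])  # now [-14, -4, 15, 13, 76, 64]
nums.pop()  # 64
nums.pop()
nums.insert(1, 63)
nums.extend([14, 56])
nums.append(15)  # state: [-14, 63, -4, 15, 13, 14, 56, 15]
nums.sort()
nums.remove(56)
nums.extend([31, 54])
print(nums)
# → [-14, -4, 13, 14, 15, 15, 63, 31, 54]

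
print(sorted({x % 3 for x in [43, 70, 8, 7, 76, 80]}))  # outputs [1, 2]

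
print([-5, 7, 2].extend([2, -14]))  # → None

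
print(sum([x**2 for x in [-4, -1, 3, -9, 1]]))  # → 108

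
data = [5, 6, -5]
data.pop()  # -5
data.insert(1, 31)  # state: [5, 31, 6]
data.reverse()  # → [6, 31, 5]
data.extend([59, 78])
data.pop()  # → 78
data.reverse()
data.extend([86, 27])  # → [59, 5, 31, 6, 86, 27]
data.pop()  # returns 27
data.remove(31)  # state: [59, 5, 6, 86]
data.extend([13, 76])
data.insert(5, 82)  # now [59, 5, 6, 86, 13, 82, 76]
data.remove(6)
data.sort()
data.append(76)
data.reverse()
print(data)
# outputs [76, 86, 82, 76, 59, 13, 5]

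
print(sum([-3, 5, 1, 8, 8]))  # 19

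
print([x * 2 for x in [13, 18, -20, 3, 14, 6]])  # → [26, 36, -40, 6, 28, 12]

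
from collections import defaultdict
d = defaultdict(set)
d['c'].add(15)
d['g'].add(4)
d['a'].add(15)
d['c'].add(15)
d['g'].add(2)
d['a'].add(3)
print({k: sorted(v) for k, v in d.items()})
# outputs {'c': [15], 'g': [2, 4], 'a': [3, 15]}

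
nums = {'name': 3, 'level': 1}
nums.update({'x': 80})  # {'name': 3, 'level': 1, 'x': 80}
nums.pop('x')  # 80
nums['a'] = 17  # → {'name': 3, 'level': 1, 'a': 17}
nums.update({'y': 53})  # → {'name': 3, 'level': 1, 'a': 17, 'y': 53}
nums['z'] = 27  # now {'name': 3, 'level': 1, 'a': 17, 'y': 53, 'z': 27}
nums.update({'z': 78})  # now {'name': 3, 'level': 1, 'a': 17, 'y': 53, 'z': 78}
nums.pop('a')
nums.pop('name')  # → 3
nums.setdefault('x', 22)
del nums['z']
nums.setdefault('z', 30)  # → 30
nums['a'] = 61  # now {'level': 1, 'y': 53, 'x': 22, 'z': 30, 'a': 61}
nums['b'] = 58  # {'level': 1, 'y': 53, 'x': 22, 'z': 30, 'a': 61, 'b': 58}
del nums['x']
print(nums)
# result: {'level': 1, 'y': 53, 'z': 30, 'a': 61, 'b': 58}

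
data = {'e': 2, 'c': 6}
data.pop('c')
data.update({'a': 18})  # {'e': 2, 'a': 18}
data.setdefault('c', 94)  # 94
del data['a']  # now {'e': 2, 'c': 94}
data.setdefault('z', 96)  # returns 96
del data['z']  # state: {'e': 2, 'c': 94}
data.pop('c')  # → 94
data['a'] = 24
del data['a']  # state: {'e': 2}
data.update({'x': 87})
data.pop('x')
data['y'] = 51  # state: {'e': 2, 'y': 51}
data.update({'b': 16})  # {'e': 2, 'y': 51, 'b': 16}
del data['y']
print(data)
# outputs {'e': 2, 'b': 16}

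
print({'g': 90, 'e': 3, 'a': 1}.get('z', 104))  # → 104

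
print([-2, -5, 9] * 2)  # [-2, -5, 9, -2, -5, 9]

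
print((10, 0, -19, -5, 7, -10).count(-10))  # 1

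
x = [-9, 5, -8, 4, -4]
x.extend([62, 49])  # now [-9, 5, -8, 4, -4, 62, 49]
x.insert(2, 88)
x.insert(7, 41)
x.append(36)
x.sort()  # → [-9, -8, -4, 4, 5, 36, 41, 49, 62, 88]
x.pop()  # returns 88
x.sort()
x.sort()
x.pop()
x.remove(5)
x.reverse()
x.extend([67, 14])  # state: [49, 41, 36, 4, -4, -8, -9, 67, 14]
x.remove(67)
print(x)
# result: [49, 41, 36, 4, -4, -8, -9, 14]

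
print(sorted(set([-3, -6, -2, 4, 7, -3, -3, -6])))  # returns [-6, -3, -2, 4, 7]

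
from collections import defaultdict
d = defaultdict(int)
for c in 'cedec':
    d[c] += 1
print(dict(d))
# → {'c': 2, 'e': 2, 'd': 1}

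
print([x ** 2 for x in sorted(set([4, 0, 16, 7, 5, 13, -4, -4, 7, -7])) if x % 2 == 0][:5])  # [16, 0, 16, 256]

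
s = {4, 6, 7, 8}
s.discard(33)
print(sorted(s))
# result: [4, 6, 7, 8]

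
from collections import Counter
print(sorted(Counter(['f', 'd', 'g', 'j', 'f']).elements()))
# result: ['d', 'f', 'f', 'g', 'j']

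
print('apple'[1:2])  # p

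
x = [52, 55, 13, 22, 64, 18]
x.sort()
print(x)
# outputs [13, 18, 22, 52, 55, 64]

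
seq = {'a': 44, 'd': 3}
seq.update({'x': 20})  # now {'a': 44, 'd': 3, 'x': 20}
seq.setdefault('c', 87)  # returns 87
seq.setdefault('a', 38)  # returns 44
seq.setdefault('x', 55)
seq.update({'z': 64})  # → {'a': 44, 'd': 3, 'x': 20, 'c': 87, 'z': 64}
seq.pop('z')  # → 64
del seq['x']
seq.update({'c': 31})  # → {'a': 44, 'd': 3, 'c': 31}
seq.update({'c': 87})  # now {'a': 44, 'd': 3, 'c': 87}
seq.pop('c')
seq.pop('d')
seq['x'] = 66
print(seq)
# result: {'a': 44, 'x': 66}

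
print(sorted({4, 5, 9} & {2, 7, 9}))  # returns [9]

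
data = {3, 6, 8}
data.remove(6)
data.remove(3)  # {8}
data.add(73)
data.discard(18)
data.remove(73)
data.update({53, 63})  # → {8, 53, 63}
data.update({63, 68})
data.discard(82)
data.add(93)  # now {8, 53, 63, 68, 93}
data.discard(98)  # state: {8, 53, 63, 68, 93}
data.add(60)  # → {8, 53, 60, 63, 68, 93}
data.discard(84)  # {8, 53, 60, 63, 68, 93}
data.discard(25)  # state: {8, 53, 60, 63, 68, 93}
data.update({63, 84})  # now {8, 53, 60, 63, 68, 84, 93}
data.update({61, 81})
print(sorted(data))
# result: [8, 53, 60, 61, 63, 68, 81, 84, 93]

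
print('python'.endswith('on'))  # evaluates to True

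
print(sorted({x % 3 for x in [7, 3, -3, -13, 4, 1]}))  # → [0, 1, 2]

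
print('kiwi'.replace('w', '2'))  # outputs ki2i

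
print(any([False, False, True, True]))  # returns True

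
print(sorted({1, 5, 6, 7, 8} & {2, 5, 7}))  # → [5, 7]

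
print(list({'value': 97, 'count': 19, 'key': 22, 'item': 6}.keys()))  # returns ['value', 'count', 'key', 'item']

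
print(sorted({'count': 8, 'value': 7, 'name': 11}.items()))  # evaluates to [('count', 8), ('name', 11), ('value', 7)]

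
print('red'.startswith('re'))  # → True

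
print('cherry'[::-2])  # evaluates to yrh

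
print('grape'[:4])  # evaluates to grap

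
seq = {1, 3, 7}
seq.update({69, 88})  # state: {1, 3, 7, 69, 88}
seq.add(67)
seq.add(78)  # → {1, 3, 7, 67, 69, 78, 88}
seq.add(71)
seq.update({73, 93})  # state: {1, 3, 7, 67, 69, 71, 73, 78, 88, 93}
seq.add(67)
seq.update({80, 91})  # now {1, 3, 7, 67, 69, 71, 73, 78, 80, 88, 91, 93}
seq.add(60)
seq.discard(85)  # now {1, 3, 7, 60, 67, 69, 71, 73, 78, 80, 88, 91, 93}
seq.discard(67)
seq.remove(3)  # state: {1, 7, 60, 69, 71, 73, 78, 80, 88, 91, 93}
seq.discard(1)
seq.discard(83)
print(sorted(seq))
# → [7, 60, 69, 71, 73, 78, 80, 88, 91, 93]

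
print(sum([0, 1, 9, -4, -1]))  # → 5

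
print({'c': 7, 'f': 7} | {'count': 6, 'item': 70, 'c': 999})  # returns {'c': 999, 'f': 7, 'count': 6, 'item': 70}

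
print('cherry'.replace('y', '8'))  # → cherr8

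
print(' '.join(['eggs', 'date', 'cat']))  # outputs eggs date cat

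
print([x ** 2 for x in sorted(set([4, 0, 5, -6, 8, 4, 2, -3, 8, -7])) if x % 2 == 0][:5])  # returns [36, 0, 4, 16, 64]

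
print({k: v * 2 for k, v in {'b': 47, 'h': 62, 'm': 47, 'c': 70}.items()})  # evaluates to {'b': 94, 'h': 124, 'm': 94, 'c': 140}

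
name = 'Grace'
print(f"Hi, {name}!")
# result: Hi, Grace!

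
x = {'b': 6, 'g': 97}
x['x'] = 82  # {'b': 6, 'g': 97, 'x': 82}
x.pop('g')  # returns 97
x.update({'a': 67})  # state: {'b': 6, 'x': 82, 'a': 67}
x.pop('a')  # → 67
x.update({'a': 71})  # {'b': 6, 'x': 82, 'a': 71}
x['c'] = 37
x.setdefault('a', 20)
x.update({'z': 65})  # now {'b': 6, 'x': 82, 'a': 71, 'c': 37, 'z': 65}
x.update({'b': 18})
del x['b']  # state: {'x': 82, 'a': 71, 'c': 37, 'z': 65}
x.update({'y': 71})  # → {'x': 82, 'a': 71, 'c': 37, 'z': 65, 'y': 71}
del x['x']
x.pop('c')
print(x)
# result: {'a': 71, 'z': 65, 'y': 71}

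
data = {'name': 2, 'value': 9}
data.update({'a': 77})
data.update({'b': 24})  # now {'name': 2, 'value': 9, 'a': 77, 'b': 24}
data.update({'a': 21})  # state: {'name': 2, 'value': 9, 'a': 21, 'b': 24}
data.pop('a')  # 21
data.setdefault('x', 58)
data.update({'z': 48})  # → {'name': 2, 'value': 9, 'b': 24, 'x': 58, 'z': 48}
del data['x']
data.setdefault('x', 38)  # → 38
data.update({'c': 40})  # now {'name': 2, 'value': 9, 'b': 24, 'z': 48, 'x': 38, 'c': 40}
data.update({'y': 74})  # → {'name': 2, 'value': 9, 'b': 24, 'z': 48, 'x': 38, 'c': 40, 'y': 74}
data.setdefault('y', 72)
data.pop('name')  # 2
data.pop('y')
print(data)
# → {'value': 9, 'b': 24, 'z': 48, 'x': 38, 'c': 40}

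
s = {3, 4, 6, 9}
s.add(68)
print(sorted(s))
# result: [3, 4, 6, 9, 68]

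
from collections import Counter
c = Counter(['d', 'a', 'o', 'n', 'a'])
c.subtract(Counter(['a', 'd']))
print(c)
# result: Counter({'a': 1, 'o': 1, 'n': 1, 'd': 0})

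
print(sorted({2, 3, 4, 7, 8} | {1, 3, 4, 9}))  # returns [1, 2, 3, 4, 7, 8, 9]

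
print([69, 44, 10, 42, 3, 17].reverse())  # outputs None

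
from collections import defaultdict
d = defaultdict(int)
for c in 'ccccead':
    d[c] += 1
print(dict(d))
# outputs {'c': 4, 'e': 1, 'a': 1, 'd': 1}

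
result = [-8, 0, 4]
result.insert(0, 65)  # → [65, -8, 0, 4]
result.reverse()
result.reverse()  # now [65, -8, 0, 4]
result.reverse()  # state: [4, 0, -8, 65]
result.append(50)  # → [4, 0, -8, 65, 50]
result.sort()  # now [-8, 0, 4, 50, 65]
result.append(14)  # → [-8, 0, 4, 50, 65, 14]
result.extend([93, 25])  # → [-8, 0, 4, 50, 65, 14, 93, 25]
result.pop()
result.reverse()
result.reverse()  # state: [-8, 0, 4, 50, 65, 14, 93]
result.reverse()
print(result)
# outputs [93, 14, 65, 50, 4, 0, -8]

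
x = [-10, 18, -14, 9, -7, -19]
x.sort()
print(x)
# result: [-19, -14, -10, -7, 9, 18]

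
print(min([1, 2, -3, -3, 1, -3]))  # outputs -3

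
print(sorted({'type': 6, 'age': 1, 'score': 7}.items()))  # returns [('age', 1), ('score', 7), ('type', 6)]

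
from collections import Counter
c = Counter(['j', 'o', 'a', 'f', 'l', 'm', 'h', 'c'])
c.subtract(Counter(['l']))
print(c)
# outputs Counter({'j': 1, 'o': 1, 'a': 1, 'f': 1, 'm': 1, 'h': 1, 'c': 1, 'l': 0})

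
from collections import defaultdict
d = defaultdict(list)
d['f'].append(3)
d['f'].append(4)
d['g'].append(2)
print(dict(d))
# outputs {'f': [3, 4], 'g': [2]}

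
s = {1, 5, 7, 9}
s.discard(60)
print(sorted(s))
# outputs [1, 5, 7, 9]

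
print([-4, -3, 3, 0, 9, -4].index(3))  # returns 2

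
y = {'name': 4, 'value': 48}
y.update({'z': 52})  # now {'name': 4, 'value': 48, 'z': 52}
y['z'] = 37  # {'name': 4, 'value': 48, 'z': 37}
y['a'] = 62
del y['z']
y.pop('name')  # 4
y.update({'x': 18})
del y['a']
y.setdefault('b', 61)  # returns 61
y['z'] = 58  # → {'value': 48, 'x': 18, 'b': 61, 'z': 58}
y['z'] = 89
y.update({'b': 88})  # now {'value': 48, 'x': 18, 'b': 88, 'z': 89}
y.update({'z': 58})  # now {'value': 48, 'x': 18, 'b': 88, 'z': 58}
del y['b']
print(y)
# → {'value': 48, 'x': 18, 'z': 58}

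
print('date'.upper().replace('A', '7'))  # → D7TE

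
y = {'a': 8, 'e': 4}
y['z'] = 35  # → {'a': 8, 'e': 4, 'z': 35}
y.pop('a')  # 8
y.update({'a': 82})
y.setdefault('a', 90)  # 82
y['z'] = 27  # {'e': 4, 'z': 27, 'a': 82}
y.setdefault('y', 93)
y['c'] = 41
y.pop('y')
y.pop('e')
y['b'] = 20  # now {'z': 27, 'a': 82, 'c': 41, 'b': 20}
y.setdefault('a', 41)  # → 82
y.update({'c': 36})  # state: {'z': 27, 'a': 82, 'c': 36, 'b': 20}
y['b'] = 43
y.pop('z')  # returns 27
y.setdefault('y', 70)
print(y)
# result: {'a': 82, 'c': 36, 'b': 43, 'y': 70}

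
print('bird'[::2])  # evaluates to br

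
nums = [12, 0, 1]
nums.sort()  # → [0, 1, 12]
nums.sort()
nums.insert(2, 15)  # [0, 1, 15, 12]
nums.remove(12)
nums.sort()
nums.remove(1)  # [0, 15]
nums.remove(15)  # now [0]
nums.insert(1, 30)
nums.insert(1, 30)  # [0, 30, 30]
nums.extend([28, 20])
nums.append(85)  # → [0, 30, 30, 28, 20, 85]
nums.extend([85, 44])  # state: [0, 30, 30, 28, 20, 85, 85, 44]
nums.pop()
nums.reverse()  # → [85, 85, 20, 28, 30, 30, 0]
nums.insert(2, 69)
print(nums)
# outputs [85, 85, 69, 20, 28, 30, 30, 0]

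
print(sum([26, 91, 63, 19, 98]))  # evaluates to 297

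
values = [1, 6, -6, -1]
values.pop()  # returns -1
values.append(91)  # [1, 6, -6, 91]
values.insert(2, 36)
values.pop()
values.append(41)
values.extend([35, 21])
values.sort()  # [-6, 1, 6, 21, 35, 36, 41]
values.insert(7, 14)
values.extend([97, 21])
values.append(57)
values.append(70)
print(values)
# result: [-6, 1, 6, 21, 35, 36, 41, 14, 97, 21, 57, 70]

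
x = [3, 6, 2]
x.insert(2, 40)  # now [3, 6, 40, 2]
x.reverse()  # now [2, 40, 6, 3]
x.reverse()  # [3, 6, 40, 2]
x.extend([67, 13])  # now [3, 6, 40, 2, 67, 13]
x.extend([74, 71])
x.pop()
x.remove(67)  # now [3, 6, 40, 2, 13, 74]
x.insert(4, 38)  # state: [3, 6, 40, 2, 38, 13, 74]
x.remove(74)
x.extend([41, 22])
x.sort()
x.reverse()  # [41, 40, 38, 22, 13, 6, 3, 2]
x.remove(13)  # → [41, 40, 38, 22, 6, 3, 2]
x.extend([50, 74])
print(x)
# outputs [41, 40, 38, 22, 6, 3, 2, 50, 74]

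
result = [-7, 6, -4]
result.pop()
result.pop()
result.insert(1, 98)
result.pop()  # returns 98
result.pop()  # -7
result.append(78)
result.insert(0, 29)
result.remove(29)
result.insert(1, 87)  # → [78, 87]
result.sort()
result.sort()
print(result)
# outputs [78, 87]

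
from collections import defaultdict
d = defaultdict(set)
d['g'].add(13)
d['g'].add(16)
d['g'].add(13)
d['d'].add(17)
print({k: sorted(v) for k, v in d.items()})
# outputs {'g': [13, 16], 'd': [17]}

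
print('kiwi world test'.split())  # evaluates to ['kiwi', 'world', 'test']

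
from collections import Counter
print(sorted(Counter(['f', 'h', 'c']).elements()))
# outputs ['c', 'f', 'h']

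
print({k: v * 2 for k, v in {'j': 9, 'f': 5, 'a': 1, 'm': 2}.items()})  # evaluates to {'j': 18, 'f': 10, 'a': 2, 'm': 4}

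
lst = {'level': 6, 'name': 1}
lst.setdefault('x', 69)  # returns 69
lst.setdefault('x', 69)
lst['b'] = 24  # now {'level': 6, 'name': 1, 'x': 69, 'b': 24}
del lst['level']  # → {'name': 1, 'x': 69, 'b': 24}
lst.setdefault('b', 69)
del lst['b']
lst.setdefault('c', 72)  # 72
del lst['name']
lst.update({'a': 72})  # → {'x': 69, 'c': 72, 'a': 72}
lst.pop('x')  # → 69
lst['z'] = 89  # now {'c': 72, 'a': 72, 'z': 89}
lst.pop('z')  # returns 89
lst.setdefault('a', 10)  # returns 72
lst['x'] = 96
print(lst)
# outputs {'c': 72, 'a': 72, 'x': 96}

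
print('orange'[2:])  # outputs ange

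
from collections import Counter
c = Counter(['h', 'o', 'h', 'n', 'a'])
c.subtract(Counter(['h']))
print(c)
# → Counter({'h': 1, 'o': 1, 'n': 1, 'a': 1})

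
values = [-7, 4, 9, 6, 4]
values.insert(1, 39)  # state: [-7, 39, 4, 9, 6, 4]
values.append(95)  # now [-7, 39, 4, 9, 6, 4, 95]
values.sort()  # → [-7, 4, 4, 6, 9, 39, 95]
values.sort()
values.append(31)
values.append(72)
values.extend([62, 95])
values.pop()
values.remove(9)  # [-7, 4, 4, 6, 39, 95, 31, 72, 62]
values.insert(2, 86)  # [-7, 4, 86, 4, 6, 39, 95, 31, 72, 62]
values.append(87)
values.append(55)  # [-7, 4, 86, 4, 6, 39, 95, 31, 72, 62, 87, 55]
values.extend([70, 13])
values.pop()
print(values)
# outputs [-7, 4, 86, 4, 6, 39, 95, 31, 72, 62, 87, 55, 70]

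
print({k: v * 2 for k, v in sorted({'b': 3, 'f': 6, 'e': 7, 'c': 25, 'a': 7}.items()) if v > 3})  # {'a': 14, 'c': 50, 'e': 14, 'f': 12}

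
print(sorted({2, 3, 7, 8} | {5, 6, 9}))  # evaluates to [2, 3, 5, 6, 7, 8, 9]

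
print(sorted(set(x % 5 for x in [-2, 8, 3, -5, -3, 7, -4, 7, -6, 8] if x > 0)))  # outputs [2, 3]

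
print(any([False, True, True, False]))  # True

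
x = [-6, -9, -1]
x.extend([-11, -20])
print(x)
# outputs [-6, -9, -1, -11, -20]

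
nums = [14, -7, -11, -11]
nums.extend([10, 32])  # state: [14, -7, -11, -11, 10, 32]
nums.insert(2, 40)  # [14, -7, 40, -11, -11, 10, 32]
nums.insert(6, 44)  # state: [14, -7, 40, -11, -11, 10, 44, 32]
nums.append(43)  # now [14, -7, 40, -11, -11, 10, 44, 32, 43]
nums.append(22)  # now [14, -7, 40, -11, -11, 10, 44, 32, 43, 22]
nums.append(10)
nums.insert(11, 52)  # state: [14, -7, 40, -11, -11, 10, 44, 32, 43, 22, 10, 52]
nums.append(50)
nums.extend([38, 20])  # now [14, -7, 40, -11, -11, 10, 44, 32, 43, 22, 10, 52, 50, 38, 20]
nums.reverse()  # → [20, 38, 50, 52, 10, 22, 43, 32, 44, 10, -11, -11, 40, -7, 14]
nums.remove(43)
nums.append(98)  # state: [20, 38, 50, 52, 10, 22, 32, 44, 10, -11, -11, 40, -7, 14, 98]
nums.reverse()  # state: [98, 14, -7, 40, -11, -11, 10, 44, 32, 22, 10, 52, 50, 38, 20]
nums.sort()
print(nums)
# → [-11, -11, -7, 10, 10, 14, 20, 22, 32, 38, 40, 44, 50, 52, 98]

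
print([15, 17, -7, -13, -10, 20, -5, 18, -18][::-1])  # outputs [-18, 18, -5, 20, -10, -13, -7, 17, 15]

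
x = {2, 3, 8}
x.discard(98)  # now {2, 3, 8}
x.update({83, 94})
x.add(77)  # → {2, 3, 8, 77, 83, 94}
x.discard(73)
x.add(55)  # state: {2, 3, 8, 55, 77, 83, 94}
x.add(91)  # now {2, 3, 8, 55, 77, 83, 91, 94}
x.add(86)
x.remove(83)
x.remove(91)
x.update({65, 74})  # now {2, 3, 8, 55, 65, 74, 77, 86, 94}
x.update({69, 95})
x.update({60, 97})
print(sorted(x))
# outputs [2, 3, 8, 55, 60, 65, 69, 74, 77, 86, 94, 95, 97]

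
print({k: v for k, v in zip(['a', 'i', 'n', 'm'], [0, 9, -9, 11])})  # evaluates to {'a': 0, 'i': 9, 'n': -9, 'm': 11}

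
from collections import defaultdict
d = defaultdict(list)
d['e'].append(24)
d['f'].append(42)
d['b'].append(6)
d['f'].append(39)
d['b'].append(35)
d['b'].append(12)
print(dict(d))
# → {'e': [24], 'f': [42, 39], 'b': [6, 35, 12]}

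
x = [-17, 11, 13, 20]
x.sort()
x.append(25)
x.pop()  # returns 25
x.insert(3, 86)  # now [-17, 11, 13, 86, 20]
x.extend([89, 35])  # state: [-17, 11, 13, 86, 20, 89, 35]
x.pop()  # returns 35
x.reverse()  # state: [89, 20, 86, 13, 11, -17]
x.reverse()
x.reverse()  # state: [89, 20, 86, 13, 11, -17]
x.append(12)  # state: [89, 20, 86, 13, 11, -17, 12]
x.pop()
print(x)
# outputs [89, 20, 86, 13, 11, -17]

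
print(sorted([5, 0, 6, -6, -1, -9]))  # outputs [-9, -6, -1, 0, 5, 6]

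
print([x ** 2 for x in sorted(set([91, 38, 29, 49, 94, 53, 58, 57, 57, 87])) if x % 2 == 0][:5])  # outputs [1444, 3364, 8836]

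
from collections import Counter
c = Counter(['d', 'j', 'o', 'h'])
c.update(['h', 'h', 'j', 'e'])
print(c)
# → Counter({'h': 3, 'j': 2, 'd': 1, 'o': 1, 'e': 1})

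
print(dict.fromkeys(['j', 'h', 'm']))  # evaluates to {'j': None, 'h': None, 'm': None}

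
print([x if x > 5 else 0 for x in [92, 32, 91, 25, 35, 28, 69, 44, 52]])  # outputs [92, 32, 91, 25, 35, 28, 69, 44, 52]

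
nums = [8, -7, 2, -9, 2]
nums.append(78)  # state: [8, -7, 2, -9, 2, 78]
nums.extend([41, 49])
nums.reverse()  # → [49, 41, 78, 2, -9, 2, -7, 8]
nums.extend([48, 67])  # [49, 41, 78, 2, -9, 2, -7, 8, 48, 67]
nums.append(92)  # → [49, 41, 78, 2, -9, 2, -7, 8, 48, 67, 92]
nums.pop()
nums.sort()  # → [-9, -7, 2, 2, 8, 41, 48, 49, 67, 78]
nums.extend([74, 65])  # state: [-9, -7, 2, 2, 8, 41, 48, 49, 67, 78, 74, 65]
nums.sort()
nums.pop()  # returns 78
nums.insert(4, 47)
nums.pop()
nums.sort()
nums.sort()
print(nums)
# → [-9, -7, 2, 2, 8, 41, 47, 48, 49, 65, 67]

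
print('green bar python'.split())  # ['green', 'bar', 'python']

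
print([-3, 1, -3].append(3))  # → None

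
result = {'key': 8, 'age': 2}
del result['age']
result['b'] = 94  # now {'key': 8, 'b': 94}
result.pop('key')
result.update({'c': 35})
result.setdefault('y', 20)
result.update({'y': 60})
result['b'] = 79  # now {'b': 79, 'c': 35, 'y': 60}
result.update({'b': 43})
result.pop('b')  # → 43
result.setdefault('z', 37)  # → 37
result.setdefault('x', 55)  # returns 55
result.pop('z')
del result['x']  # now {'c': 35, 'y': 60}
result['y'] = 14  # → {'c': 35, 'y': 14}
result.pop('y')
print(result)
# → {'c': 35}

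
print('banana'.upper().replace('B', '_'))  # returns _ANANA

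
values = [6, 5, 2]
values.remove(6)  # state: [5, 2]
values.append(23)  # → [5, 2, 23]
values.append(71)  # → [5, 2, 23, 71]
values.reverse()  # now [71, 23, 2, 5]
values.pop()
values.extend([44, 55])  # [71, 23, 2, 44, 55]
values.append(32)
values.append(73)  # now [71, 23, 2, 44, 55, 32, 73]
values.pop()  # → 73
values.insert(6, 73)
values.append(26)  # [71, 23, 2, 44, 55, 32, 73, 26]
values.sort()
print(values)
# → [2, 23, 26, 32, 44, 55, 71, 73]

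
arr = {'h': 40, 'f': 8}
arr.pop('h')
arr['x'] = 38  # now {'f': 8, 'x': 38}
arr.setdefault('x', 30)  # 38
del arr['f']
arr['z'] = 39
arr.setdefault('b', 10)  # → 10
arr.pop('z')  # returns 39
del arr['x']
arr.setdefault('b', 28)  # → 10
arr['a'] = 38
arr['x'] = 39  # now {'b': 10, 'a': 38, 'x': 39}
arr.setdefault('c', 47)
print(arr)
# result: {'b': 10, 'a': 38, 'x': 39, 'c': 47}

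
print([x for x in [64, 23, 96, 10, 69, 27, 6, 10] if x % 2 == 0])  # [64, 96, 10, 6, 10]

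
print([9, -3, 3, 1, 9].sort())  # None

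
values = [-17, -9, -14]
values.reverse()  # [-14, -9, -17]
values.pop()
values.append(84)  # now [-14, -9, 84]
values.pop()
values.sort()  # [-14, -9]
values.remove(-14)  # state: [-9]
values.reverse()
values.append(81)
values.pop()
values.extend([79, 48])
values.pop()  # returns 48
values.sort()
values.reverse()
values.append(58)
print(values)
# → [79, -9, 58]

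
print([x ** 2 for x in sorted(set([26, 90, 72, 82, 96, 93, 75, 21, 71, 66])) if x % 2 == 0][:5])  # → [676, 4356, 5184, 6724, 8100]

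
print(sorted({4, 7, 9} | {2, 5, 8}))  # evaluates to [2, 4, 5, 7, 8, 9]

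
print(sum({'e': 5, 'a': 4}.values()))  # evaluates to 9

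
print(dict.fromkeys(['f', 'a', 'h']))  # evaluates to {'f': None, 'a': None, 'h': None}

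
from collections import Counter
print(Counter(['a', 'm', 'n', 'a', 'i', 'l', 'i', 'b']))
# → Counter({'a': 2, 'i': 2, 'm': 1, 'n': 1, 'l': 1, 'b': 1})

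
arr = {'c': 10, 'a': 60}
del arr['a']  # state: {'c': 10}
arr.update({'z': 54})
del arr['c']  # {'z': 54}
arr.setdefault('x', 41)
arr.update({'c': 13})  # {'z': 54, 'x': 41, 'c': 13}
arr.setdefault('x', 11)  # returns 41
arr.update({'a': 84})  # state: {'z': 54, 'x': 41, 'c': 13, 'a': 84}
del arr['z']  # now {'x': 41, 'c': 13, 'a': 84}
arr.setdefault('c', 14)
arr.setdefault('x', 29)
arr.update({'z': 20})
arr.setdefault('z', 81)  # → 20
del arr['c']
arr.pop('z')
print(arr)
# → {'x': 41, 'a': 84}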